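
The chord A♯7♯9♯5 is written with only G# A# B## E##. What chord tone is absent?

The full A♯7♯9♯5 chord is A#, C##, E##, G#, B##.
Comparing with the voicing, the major 3rd (3rd) — C## — is absent.

C##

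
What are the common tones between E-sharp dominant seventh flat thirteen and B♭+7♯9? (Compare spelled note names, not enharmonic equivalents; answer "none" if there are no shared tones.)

E-sharp dominant seventh flat thirteen = E♯, G𝄪, B♯, D♯, C♯.
B♭+7♯9 = B♭, D, F♯, A♭, C♯.
Shared: C♯.

C♯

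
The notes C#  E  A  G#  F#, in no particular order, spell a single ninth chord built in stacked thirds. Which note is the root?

Stacking in thirds gives F# – A – C# – E – G#, so F# is the root — F# minor ninth.

F#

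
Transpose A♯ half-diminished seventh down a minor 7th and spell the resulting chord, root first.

B# D# F# A#

A# down a minor 7th → B#. New chord: B# half-diminished seventh.
- root: B#
- minor 3rd: D#
- diminished 5th: F#
- minor 7th: A#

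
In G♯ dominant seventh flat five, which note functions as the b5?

Root of G♯ dominant seventh flat five = G#. The 5th is a diminished 5th: G# up a diminished 5th → D.

D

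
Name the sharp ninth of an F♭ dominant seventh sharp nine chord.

G

F♭ dominant seventh sharp nine is built on Fb; its 9th is an augmented 9th above the root.
A second above F uses the letter G, and the augmented 9th above Fb is G.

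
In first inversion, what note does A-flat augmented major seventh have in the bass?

C

A-flat augmented major seventh = Ab–C–E–G. First inversion → third in the bass = C.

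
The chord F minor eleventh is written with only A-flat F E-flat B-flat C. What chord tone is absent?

G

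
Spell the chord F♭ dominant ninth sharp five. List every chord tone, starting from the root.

F-flat A-flat C E-double-flat G-flat

Root F-flat, quality dominant ninth sharp five:
- root: F-flat
- major 3rd: A-flat
- augmented 5th: C
- minor 7th: E-double-flat
- major 9th: G-flat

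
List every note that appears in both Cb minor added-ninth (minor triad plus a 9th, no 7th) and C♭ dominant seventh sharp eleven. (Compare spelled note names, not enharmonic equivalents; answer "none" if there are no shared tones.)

C-flat  G-flat

Cb minor added-ninth: C-flat E-double-flat G-flat D-flat
C♭ dominant seventh sharp eleven: C-flat E-flat G-flat B-double-flat F
Common to both → C-flat, G-flat.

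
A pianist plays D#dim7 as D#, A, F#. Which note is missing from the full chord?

C

D#dim7 = D#, F#, A, C. The voicing lacks the 7th (diminished 7th), C.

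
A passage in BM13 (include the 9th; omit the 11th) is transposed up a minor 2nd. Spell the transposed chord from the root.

B up a minor 2nd → C. New chord: C major thirteenth.
- root: C
- major 3rd: E
- perfect 5th: G
- major 7th: B
- major 9th: D
- major 13th: A

C E G B D A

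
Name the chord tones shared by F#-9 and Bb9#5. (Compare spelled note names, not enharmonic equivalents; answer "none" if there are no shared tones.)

F#-9 = F#, A, C#, E, G#.
Bb9#5 = Bb, D, F#, Ab, C.
Shared: F#.

F#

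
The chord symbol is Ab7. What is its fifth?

Eb

Ab7 is built on Ab; its 5th is a perfect 5th above the root.
A fifth above A uses the letter E, and the perfect 5th above Ab is Eb.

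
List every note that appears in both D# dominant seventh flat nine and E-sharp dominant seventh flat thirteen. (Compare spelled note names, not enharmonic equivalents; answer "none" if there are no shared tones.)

D# dominant seventh flat nine: D# F## A# C# E
E-sharp dominant seventh flat thirteen: E# G## B# D# C#
Common to both → D#, C#.

D# C#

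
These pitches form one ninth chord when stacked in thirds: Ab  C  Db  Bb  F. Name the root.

Bb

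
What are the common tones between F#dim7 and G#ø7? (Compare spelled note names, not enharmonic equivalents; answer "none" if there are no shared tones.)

F#

F#dim7 = F#, A, C, Eb.
G#ø7 = G#, B, D, F#.
Shared: F#.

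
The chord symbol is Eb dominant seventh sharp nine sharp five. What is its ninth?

Eb dominant seventh sharp nine sharp five is built on E-flat; its 9th is an augmented 9th above the root.
A second above E uses the letter F, and the augmented 9th above E-flat is F-sharp.

F-sharp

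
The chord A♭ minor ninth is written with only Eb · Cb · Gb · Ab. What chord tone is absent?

Bb

A♭ minor ninth = Ab, Cb, Eb, Gb, Bb. The voicing lacks the 9th (major 9th), Bb.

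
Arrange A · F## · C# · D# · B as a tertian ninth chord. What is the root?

Arranged so that each adjacent pair is a third by letter name: B – D# – F## – A – C#.
The bottom of that stack, B, is the root (this is B dominant ninth sharp five).

B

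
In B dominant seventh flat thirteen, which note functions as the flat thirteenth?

Root of B dominant seventh flat thirteen = B. The 13th is a minor 13th: B up a minor 13th → G.

G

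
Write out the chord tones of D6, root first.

D, F#, A, B

Root D, quality major sixth:
root → D
3rd (major 3rd) → F#
5th (perfect 5th) → A
6th (major 6th) → B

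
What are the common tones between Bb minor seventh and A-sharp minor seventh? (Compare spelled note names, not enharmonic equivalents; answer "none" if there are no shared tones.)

none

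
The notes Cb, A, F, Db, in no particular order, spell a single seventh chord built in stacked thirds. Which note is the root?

Db

Arranged so that each adjacent pair is a third by letter name: Db – F – A – Cb.
The bottom of that stack, Db, is the root (this is Db augmented seventh).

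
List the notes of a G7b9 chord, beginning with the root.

G, B, D, F, A♭

G7b9 is a dominant seventh flat nine built on G.
root → G
3rd (major 3rd) → B
5th (perfect 5th) → D
7th (minor 7th) → F
9th (minor 9th) → A♭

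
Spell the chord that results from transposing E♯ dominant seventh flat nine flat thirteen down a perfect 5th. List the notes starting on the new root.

A-sharp – C-double-sharp – E-sharp – G-sharp – B – F-sharp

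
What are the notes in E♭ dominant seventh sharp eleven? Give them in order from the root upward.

E♭ dominant seventh sharp eleven is a dominant seventh sharp eleven built on E-flat.
Root: E-flat
Major 3rd (3rd): G
Perfect 5th (5th): B-flat
Minor 7th (7th): D-flat
Augmented 11th (11th): A

E-flat G B-flat D-flat A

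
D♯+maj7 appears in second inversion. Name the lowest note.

D♯+maj7 = D#–F##–A##–C##. Second inversion → fifth in the bass = A##.

A##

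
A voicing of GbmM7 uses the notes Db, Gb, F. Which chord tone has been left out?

Bbb

The full GbmM7 chord is Gb, Bbb, Db, F.
Comparing with the voicing, the minor 3rd (3rd) — Bbb — is absent.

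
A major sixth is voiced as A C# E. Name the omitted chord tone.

A major sixth = A, C#, E, F#. The voicing lacks the 6th (major 6th), F#.

F#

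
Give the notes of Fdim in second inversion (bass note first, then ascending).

In root position, Fdim is F–Ab–Cb.
Second inversion puts the fifth (Cb) in the bass.

Cb F Ab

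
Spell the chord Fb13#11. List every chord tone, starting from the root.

Root Fb, quality dominant thirteenth sharp eleven:
root → Fb
3rd (major 3rd) → Ab
5th (perfect 5th) → Cb
7th (minor 7th) → Ebb
9th (major 9th) → Gb
11th (augmented 11th) → Bb
13th (major 13th) → Db

Fb – Ab – Cb – Ebb – Gb – Bb – Db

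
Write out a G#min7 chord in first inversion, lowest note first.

B, D#, F#, G#

In root position, G#min7 is G#–B–D#–F#.
First inversion puts the third (B) in the bass.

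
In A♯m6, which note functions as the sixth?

F##

A♯m6 is built on A#; its 6th is a major 6th above the root.
A sixth above A uses the letter F, and the major 6th above A# is F##.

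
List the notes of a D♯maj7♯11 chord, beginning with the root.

D♯maj7♯11 is a major seventh sharp eleven built on D#.
root → D#
3rd (major 3rd) → F##
5th (perfect 5th) → A#
7th (major 7th) → C##
11th (augmented 11th) → G##

D# – F## – A# – C## – G##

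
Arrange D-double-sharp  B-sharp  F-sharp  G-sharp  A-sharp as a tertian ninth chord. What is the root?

G-sharp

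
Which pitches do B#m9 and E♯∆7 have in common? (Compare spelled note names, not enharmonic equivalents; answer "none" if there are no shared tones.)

B#

B#m9 = B#, D#, F##, A#, C##.
E♯∆7 = E#, G##, B#, D##.
Shared: B#.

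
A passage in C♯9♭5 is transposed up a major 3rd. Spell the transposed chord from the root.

E♯  G𝄪  B  D♯  F𝄪

Transposed root: C♯ → E♯ (major 3rd up). So we spell E♯ dominant ninth flat five:
Root: E♯
Major 3rd (3rd): G𝄪
Diminished 5th (5th): B
Minor 7th (7th): D♯
Major 9th (9th): F𝄪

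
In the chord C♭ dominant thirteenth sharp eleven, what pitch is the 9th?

Root of C♭ dominant thirteenth sharp eleven = Cb. The 9th is a major 9th: Cb up a major 9th → Db.

Db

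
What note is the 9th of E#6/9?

Root of E#6/9 = E♯. The 9th is a major 9th: E♯ up a major 9th → F𝄪.

F𝄪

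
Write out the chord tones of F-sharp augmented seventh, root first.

F-sharp augmented seventh: augmented seventh on F-sharp.
root → F-sharp
3rd (major 3rd) → A-sharp
5th (augmented 5th) → C-double-sharp
7th (minor 7th) → E

F-sharp A-sharp C-double-sharp E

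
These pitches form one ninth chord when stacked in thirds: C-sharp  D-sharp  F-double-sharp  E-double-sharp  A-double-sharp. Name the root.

D-sharp

Arranged so that each adjacent pair is a third by letter name: D-sharp – F-double-sharp – A-double-sharp – C-sharp – E-double-sharp.
The bottom of that stack, D-sharp, is the root (this is D-sharp dominant seventh sharp nine sharp five).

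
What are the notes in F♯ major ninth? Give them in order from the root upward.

F♯ major ninth: major ninth on F-sharp.
F-sharp — root
A-sharp — major 3rd
C-sharp — perfect 5th
E-sharp — major 7th
G-sharp — major 9th

F-sharp, A-sharp, C-sharp, E-sharp, G-sharp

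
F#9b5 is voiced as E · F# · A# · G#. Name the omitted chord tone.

C

The full F#9b5 chord is F#, A#, C, E, G#.
Comparing with the voicing, the diminished 5th (5th) — C — is absent.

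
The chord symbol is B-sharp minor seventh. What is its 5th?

B-sharp minor seventh is built on B#; its 5th is a perfect 5th above the root.
A fifth above B uses the letter F, and the perfect 5th above B# is F##.

F##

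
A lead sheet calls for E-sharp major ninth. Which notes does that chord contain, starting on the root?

E-sharp major ninth is a major ninth built on E#.
Root: E#
Major 3rd (3rd): G##
Perfect 5th (5th): B#
Major 7th (7th): D##
Major 9th (9th): F##

E#, G##, B#, D##, F##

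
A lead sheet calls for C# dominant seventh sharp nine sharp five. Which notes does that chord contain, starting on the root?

C-sharp E-sharp G-double-sharp B D-double-sharp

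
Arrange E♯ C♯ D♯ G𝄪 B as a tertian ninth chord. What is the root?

C♯

Stacking in thirds gives C♯ – E♯ – G𝄪 – B – D♯, so C♯ is the root — C♯ dominant ninth sharp five.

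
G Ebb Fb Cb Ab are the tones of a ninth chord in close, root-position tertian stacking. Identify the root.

Fb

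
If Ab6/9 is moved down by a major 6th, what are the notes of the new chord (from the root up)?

Cb – Eb – Gb – Ab – Db

Transposed root: Ab → Cb (major 6th down). So we spell Cb six-nine:
Cb — root
Eb — major 3rd
Gb — perfect 5th
Ab — major 6th
Db — major 9th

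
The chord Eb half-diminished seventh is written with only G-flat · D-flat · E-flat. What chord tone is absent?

Eb half-diminished seventh = E-flat, G-flat, B-double-flat, D-flat. The voicing lacks the 5th (diminished 5th), B-double-flat.

B-double-flat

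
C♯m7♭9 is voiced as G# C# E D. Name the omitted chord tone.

B

C♯m7♭9 = C#, E, G#, B, D. The voicing lacks the 7th (minor 7th), B.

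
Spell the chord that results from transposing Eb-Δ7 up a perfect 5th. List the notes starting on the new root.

Transposed root: Eb → Bb (perfect 5th up). So we spell Bb minor-major seventh:
- root: Bb
- minor 3rd: Db
- perfect 5th: F
- major 7th: A

Bb – Db – F – A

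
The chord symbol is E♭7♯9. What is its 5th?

B♭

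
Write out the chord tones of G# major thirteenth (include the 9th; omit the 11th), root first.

G-sharp – B-sharp – D-sharp – F-double-sharp – A-sharp – E-sharp

G# major thirteenth: major thirteenth on G-sharp.
Root: G-sharp
Major 3rd (3rd): B-sharp
Perfect 5th (5th): D-sharp
Major 7th (7th): F-double-sharp
Major 9th (9th): A-sharp
Major 13th (13th): E-sharp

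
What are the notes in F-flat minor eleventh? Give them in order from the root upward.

Fb Abb Cb Ebb Gb Bbb

Root Fb, quality minor eleventh:
Root: Fb
Minor 3rd (3rd): Abb
Perfect 5th (5th): Cb
Minor 7th (7th): Ebb
Major 9th (9th): Gb
Perfect 11th (11th): Bbb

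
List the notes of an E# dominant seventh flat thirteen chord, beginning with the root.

E♯, G𝄪, B♯, D♯, C♯

E# dominant seventh flat thirteen is a dominant seventh flat thirteen built on E♯.
- root: E♯
- major 3rd: G𝄪
- perfect 5th: B♯
- minor 7th: D♯
- minor 13th: C♯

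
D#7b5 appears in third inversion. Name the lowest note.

C♯

D#7b5 = D♯–F𝄪–A–C♯. Third inversion → seventh in the bass = C♯.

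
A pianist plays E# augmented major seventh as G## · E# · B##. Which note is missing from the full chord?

E# augmented major seventh = E#, G##, B##, D##. The voicing lacks the 7th (major 7th), D##.

D##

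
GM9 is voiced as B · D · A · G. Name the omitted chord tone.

GM9 = G, B, D, F#, A. The voicing lacks the 7th (major 7th), F#.

F#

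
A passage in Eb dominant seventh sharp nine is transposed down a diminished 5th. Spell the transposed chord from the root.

A C# E G B#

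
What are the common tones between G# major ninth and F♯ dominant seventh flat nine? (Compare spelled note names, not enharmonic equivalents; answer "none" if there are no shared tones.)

G# major ninth: G-sharp B-sharp D-sharp F-double-sharp A-sharp
F♯ dominant seventh flat nine: F-sharp A-sharp C-sharp E G
Common to both → A-sharp.

A-sharp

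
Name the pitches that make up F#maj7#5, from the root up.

F#maj7#5 is an augmented major seventh built on F#.
F# — root
A# — major 3rd
C## — augmented 5th
E# — major 7th

F# A# C## E#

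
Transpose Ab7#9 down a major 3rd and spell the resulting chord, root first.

Fb, Ab, Cb, Ebb, G

Transposed root: Ab → Fb (major 3rd down). So we spell Fb dominant seventh sharp nine:
Root: Fb
Major 3rd (3rd): Ab
Perfect 5th (5th): Cb
Minor 7th (7th): Ebb
Augmented 9th (9th): G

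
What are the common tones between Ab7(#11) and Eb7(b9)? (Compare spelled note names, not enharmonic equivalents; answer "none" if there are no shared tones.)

Ab7(#11) = Ab, C, Eb, Gb, D.
Eb7(b9) = Eb, G, Bb, Db, Fb.
Shared: Eb.

Eb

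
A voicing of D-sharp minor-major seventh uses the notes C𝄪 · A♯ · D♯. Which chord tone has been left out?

The full D-sharp minor-major seventh chord is D♯, F♯, A♯, C𝄪.
Comparing with the voicing, the minor 3rd (3rd) — F♯ — is absent.

F♯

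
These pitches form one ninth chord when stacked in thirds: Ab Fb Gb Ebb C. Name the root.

Fb

Arranged so that each adjacent pair is a third by letter name: Fb – Ab – C – Ebb – Gb.
The bottom of that stack, Fb, is the root (this is Fb dominant ninth sharp five).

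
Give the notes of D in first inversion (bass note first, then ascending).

F#, A, D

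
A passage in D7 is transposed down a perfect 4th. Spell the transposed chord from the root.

A, C#, E, G

D down a perfect 4th → A. New chord: A dominant seventh.
Root: A
Major 3rd (3rd): C#
Perfect 5th (5th): E
Minor 7th (7th): G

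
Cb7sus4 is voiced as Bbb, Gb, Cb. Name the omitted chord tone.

Fb

The full Cb7sus4 chord is Cb, Fb, Gb, Bbb.
Comparing with the voicing, the perfect 4th (4th) — Fb — is absent.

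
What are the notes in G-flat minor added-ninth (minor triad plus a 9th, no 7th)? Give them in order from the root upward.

G-flat minor added-ninth is a minor added-ninth built on G-flat.
- root: G-flat
- minor 3rd: B-double-flat
- perfect 5th: D-flat
- major 9th: A-flat

G-flat, B-double-flat, D-flat, A-flat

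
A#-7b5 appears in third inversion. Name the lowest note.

A#-7b5 = A#–C#–E–G#. Third inversion → seventh in the bass = G#.

G#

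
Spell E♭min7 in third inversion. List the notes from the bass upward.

E♭min7 = Eb–Gb–Bb–Db; third inversion → seventh (Db) lowest.

Db – Eb – Gb – Bb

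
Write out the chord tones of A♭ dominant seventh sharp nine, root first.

A♭ dominant seventh sharp nine: dominant seventh sharp nine on Ab.
Root: Ab
Major 3rd (3rd): C
Perfect 5th (5th): Eb
Minor 7th (7th): Gb
Augmented 9th (9th): B

Ab C Eb Gb B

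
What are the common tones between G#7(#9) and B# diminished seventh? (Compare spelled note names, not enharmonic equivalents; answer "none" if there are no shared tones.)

G#7(#9) = G#, B#, D#, F#, A##.
B# diminished seventh = B#, D#, F#, A.
Shared: B#, D#, F#.

B# – D# – F#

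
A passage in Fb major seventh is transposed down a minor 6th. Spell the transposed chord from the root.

A-flat – C – E-flat – G

A minor 6th down from F-flat is A-flat, so the new chord is A-flat major seventh.
root → A-flat
3rd (major 3rd) → C
5th (perfect 5th) → E-flat
7th (major 7th) → G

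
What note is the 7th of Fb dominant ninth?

E𝄫

Fb dominant ninth is built on F♭; its 7th is a minor 7th above the root.
A seventh above F uses the letter E, and the minor 7th above F♭ is E𝄫.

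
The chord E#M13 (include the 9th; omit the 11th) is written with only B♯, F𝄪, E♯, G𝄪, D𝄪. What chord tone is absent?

C𝄪

The full E#M13 chord is E♯, G𝄪, B♯, D𝄪, F𝄪, C𝄪.
Comparing with the voicing, the major 13th (13th) — C𝄪 — is absent.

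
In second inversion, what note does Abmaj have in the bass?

Eb

Abmaj = Ab–C–Eb. Second inversion → fifth in the bass = Eb.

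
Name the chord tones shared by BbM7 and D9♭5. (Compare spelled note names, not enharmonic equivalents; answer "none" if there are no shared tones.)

D

BbM7 = Bb, D, F, A.
D9♭5 = D, F#, Ab, C, E.
Shared: D.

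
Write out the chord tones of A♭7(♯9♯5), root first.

Ab, C, E, Gb, B

A♭7(♯9♯5): dominant seventh sharp nine sharp five on Ab.
Ab — root
C — major 3rd
E — augmented 5th
Gb — minor 7th
B — augmented 9th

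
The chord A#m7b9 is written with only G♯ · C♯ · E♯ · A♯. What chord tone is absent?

B

A#m7b9 = A♯, C♯, E♯, G♯, B. The voicing lacks the 9th (minor 9th), B.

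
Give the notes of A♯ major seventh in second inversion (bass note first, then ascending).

E-sharp G-double-sharp A-sharp C-double-sharp

A♯ major seventh = A-sharp–C-double-sharp–E-sharp–G-double-sharp; second inversion → fifth (E-sharp) lowest.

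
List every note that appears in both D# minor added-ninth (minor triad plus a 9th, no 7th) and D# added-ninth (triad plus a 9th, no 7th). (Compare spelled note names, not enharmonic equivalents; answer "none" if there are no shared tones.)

D-sharp A-sharp E-sharp

D# minor added-ninth: D-sharp F-sharp A-sharp E-sharp
D# added-ninth: D-sharp F-double-sharp A-sharp E-sharp
Common to both → D-sharp, A-sharp, E-sharp.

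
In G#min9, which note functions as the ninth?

A#

G#min9 is built on G#; its 9th is a major 9th above the root.
A second above G uses the letter A, and the major 9th above G# is A#.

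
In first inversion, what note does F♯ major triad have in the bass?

A♯

F♯ major triad = F♯–A♯–C♯. First inversion → third in the bass = A♯.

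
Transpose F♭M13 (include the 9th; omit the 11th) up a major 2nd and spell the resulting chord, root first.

Gb, Bb, Db, F, Ab, Eb

A major 2nd up from Fb is Gb, so the new chord is Gb major thirteenth.
root → Gb
3rd (major 3rd) → Bb
5th (perfect 5th) → Db
7th (major 7th) → F
9th (major 9th) → Ab
13th (major 13th) → Eb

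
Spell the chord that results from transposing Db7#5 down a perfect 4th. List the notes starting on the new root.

Ab, C, E, Gb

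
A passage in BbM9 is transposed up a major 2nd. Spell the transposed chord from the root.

A major 2nd up from Bb is C, so the new chord is C major ninth.
root → C
3rd (major 3rd) → E
5th (perfect 5th) → G
7th (major 7th) → B
9th (major 9th) → D

C E G B D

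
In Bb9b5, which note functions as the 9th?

C

Root of Bb9b5 = Bb. The 9th is a major 9th: Bb up a major 9th → C.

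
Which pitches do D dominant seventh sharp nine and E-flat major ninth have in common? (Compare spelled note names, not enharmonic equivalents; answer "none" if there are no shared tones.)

D dominant seventh sharp nine = D, F-sharp, A, C, E-sharp.
E-flat major ninth = E-flat, G, B-flat, D, F.
Shared: D.

D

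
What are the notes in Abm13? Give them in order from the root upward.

Ab Cb Eb Gb Bb Db F

Abm13 is a minor thirteenth built on Ab.
Root: Ab
Minor 3rd (3rd): Cb
Perfect 5th (5th): Eb
Minor 7th (7th): Gb
Major 9th (9th): Bb
Perfect 11th (11th): Db
Major 13th (13th): F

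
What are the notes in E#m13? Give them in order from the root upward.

E#m13 is a minor thirteenth built on E#.
root → E#
3rd (minor 3rd) → G#
5th (perfect 5th) → B#
7th (minor 7th) → D#
9th (major 9th) → F##
11th (perfect 11th) → A#
13th (major 13th) → C##

E#, G#, B#, D#, F##, A#, C##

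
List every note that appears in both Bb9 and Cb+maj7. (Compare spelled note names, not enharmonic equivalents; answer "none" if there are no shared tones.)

Bb9: Bb D F Ab C
Cb+maj7: Cb Eb G Bb
Common to both → Bb.

Bb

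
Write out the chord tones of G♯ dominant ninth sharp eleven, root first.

G-sharp B-sharp D-sharp F-sharp A-sharp C-double-sharp

G♯ dominant ninth sharp eleven: dominant ninth sharp eleven on G-sharp.
root → G-sharp
3rd (major 3rd) → B-sharp
5th (perfect 5th) → D-sharp
7th (minor 7th) → F-sharp
9th (major 9th) → A-sharp
11th (augmented 11th) → C-double-sharp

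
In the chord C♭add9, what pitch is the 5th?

Gb

Root of C♭add9 = Cb. The 5th is a perfect 5th: Cb up a perfect 5th → Gb.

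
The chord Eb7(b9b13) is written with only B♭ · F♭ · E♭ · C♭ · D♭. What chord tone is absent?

Eb7(b9b13) = E♭, G, B♭, D♭, F♭, C♭. The voicing lacks the 3rd (major 3rd), G.

G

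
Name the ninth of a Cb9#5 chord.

Cb9#5 is built on Cb; its 9th is a major 9th above the root.
A second above C uses the letter D, and the major 9th above Cb is Db.

Db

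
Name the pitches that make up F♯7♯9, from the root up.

F# A# C# E G##

F♯7♯9: dominant seventh sharp nine on F#.
F# — root
A# — major 3rd
C# — perfect 5th
E — minor 7th
G## — augmented 9th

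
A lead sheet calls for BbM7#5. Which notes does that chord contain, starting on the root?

B♭, D, F♯, A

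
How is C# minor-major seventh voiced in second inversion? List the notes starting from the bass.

C# minor-major seventh = C-sharp–E–G-sharp–B-sharp; second inversion → fifth (G-sharp) lowest.

G-sharp, B-sharp, C-sharp, E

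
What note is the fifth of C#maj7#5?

Root of C#maj7#5 = C♯. The 5th is an augmented 5th: C♯ up an augmented 5th → G𝄪.

G𝄪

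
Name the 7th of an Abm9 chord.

G♭

Root of Abm9 = A♭. The 7th is a minor 7th: A♭ up a minor 7th → G♭.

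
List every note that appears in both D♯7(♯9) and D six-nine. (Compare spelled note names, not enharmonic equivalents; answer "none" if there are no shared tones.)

none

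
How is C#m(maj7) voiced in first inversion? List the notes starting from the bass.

E, G♯, B♯, C♯

C#m(maj7) = C♯–E–G♯–B♯; first inversion → third (E) lowest.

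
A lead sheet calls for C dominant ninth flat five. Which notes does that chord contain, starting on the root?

C  E  G♭  B♭  D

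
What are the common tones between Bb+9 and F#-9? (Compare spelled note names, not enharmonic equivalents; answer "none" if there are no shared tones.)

Bb+9 = Bb, D, F#, Ab, C.
F#-9 = F#, A, C#, E, G#.
Shared: F#.

F#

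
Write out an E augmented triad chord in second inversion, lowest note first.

B-sharp  E  G-sharp

In root position, E augmented triad is E–G-sharp–B-sharp.
Second inversion puts the fifth (B-sharp) in the bass.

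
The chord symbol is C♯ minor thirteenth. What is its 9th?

D-sharp

Root of C♯ minor thirteenth = C-sharp. The 9th is a major 9th: C-sharp up a major 9th → D-sharp.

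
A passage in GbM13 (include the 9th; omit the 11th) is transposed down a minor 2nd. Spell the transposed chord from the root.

Transposed root: Gb → F (minor 2nd down). So we spell F major thirteenth:
F — root
A — major 3rd
C — perfect 5th
E — major 7th
G — major 9th
D — major 13th

F  A  C  E  G  D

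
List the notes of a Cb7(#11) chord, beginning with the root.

Cb  Eb  Gb  Bbb  F

Cb7(#11): dominant seventh sharp eleven on Cb.
Root: Cb
Major 3rd (3rd): Eb
Perfect 5th (5th): Gb
Minor 7th (7th): Bbb
Augmented 11th (11th): F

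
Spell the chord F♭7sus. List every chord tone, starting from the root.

Fb, Bbb, Cb, Ebb

F♭7sus: dominant seventh suspended fourth on Fb.
- root: Fb
- perfect 4th: Bbb
- perfect 5th: Cb
- minor 7th: Ebb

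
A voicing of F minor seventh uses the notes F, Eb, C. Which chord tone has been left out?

Ab

F minor seventh = F, Ab, C, Eb. The voicing lacks the 3rd (minor 3rd), Ab.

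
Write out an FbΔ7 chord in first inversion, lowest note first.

Ab  Cb  Eb  Fb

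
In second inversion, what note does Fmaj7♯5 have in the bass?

Fmaj7♯5 = F–A–C#–E. Second inversion → fifth in the bass = C#.

C#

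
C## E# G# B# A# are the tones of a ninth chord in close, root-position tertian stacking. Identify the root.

A#

Arranged so that each adjacent pair is a third by letter name: A# – C## – E# – G# – B#.
The bottom of that stack, A#, is the root (this is A# dominant ninth).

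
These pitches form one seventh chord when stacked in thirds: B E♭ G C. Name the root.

C

Arranged so that each adjacent pair is a third by letter name: C – E♭ – G – B.
The bottom of that stack, C, is the root (this is C minor-major seventh).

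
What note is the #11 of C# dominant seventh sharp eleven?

F-double-sharp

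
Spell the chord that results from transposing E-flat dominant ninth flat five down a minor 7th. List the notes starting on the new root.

F  A  C-flat  E-flat  G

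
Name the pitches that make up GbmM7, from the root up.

G♭, B𝄫, D♭, F

GbmM7 is a minor-major seventh built on G♭.
root → G♭
3rd (minor 3rd) → B𝄫
5th (perfect 5th) → D♭
7th (major 7th) → F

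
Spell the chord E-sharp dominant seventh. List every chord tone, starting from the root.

E-sharp dominant seventh is a dominant seventh built on E♯.
Root: E♯
Major 3rd (3rd): G𝄪
Perfect 5th (5th): B♯
Minor 7th (7th): D♯

E♯ – G𝄪 – B♯ – D♯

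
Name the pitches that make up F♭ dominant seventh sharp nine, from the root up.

F♭ dominant seventh sharp nine is a dominant seventh sharp nine built on Fb.
- root: Fb
- major 3rd: Ab
- perfect 5th: Cb
- minor 7th: Ebb
- augmented 9th: G

Fb Ab Cb Ebb G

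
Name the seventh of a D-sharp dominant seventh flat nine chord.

C#

D-sharp dominant seventh flat nine is built on D#; its 7th is a minor 7th above the root.
A seventh above D uses the letter C, and the minor 7th above D# is C#.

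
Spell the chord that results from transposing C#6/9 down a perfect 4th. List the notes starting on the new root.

A perfect 4th down from C# is G#, so the new chord is G# six-nine.
- root: G#
- major 3rd: B#
- perfect 5th: D#
- major 6th: E#
- major 9th: A#

G#, B#, D#, E#, A#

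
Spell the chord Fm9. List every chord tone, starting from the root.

Fm9: minor ninth on F.
- root: F
- minor 3rd: A♭
- perfect 5th: C
- minor 7th: E♭
- major 9th: G

F, A♭, C, E♭, G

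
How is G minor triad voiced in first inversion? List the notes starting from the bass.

Bb  D  G

G minor triad = G–Bb–D; first inversion → third (Bb) lowest.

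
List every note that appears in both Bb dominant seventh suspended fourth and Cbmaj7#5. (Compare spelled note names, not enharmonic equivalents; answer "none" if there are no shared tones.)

Bb dominant seventh suspended fourth: Bb Eb F Ab
Cbmaj7#5: Cb Eb G Bb
Common to both → Bb, Eb.

Bb – Eb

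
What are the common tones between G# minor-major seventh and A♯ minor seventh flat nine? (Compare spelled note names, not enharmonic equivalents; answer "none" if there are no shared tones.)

G# minor-major seventh = G-sharp, B, D-sharp, F-double-sharp.
A♯ minor seventh flat nine = A-sharp, C-sharp, E-sharp, G-sharp, B.
Shared: G-sharp, B.

G-sharp – B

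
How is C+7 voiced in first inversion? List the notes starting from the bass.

In root position, C+7 is C–E–G#–Bb.
First inversion puts the third (E) in the bass.

E  G#  Bb  C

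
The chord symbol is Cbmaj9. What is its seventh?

Cbmaj9 is built on C♭; its 7th is a major 7th above the root.
A seventh above C uses the letter B, and the major 7th above C♭ is B♭.

B♭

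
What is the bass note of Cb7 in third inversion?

Cb7 in root position is Cb–Eb–Gb–Bbb.
Third inversion places the seventh in the bass, which is Bbb.

Bbb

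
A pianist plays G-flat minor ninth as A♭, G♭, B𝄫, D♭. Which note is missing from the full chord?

F♭

The full G-flat minor ninth chord is G♭, B𝄫, D♭, F♭, A♭.
Comparing with the voicing, the minor 7th (7th) — F♭ — is absent.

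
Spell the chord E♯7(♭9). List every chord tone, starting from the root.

E#, G##, B#, D#, F#

Root E#, quality dominant seventh flat nine:
Root: E#
Major 3rd (3rd): G##
Perfect 5th (5th): B#
Minor 7th (7th): D#
Minor 9th (9th): F#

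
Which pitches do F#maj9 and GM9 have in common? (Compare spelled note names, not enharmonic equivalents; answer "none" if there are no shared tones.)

F#maj9: F# A# C# E# G#
GM9: G B D F# A
Common to both → F#.

F#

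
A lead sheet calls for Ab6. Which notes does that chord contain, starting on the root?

Ab, C, Eb, F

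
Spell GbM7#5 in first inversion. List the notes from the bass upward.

Bb, D, F, Gb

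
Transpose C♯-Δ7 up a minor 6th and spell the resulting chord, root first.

Transposed root: C♯ → A (minor 6th up). So we spell A minor-major seventh:
- root: A
- minor 3rd: C
- perfect 5th: E
- major 7th: G♯

A – C – E – G♯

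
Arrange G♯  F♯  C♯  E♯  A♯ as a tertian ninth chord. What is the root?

F♯

Stacking in thirds gives F♯ – A♯ – C♯ – E♯ – G♯, so F♯ is the root — F♯ major ninth.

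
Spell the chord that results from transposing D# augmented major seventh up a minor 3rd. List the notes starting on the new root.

Transposed root: D# → F# (minor 3rd up). So we spell F# augmented major seventh:
Root: F#
Major 3rd (3rd): A#
Augmented 5th (5th): C##
Major 7th (7th): E#

F#, A#, C##, E#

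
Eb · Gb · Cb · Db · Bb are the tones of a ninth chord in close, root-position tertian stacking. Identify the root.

Cb

Stacking in thirds gives Cb – Eb – Gb – Bb – Db, so Cb is the root — Cb major ninth.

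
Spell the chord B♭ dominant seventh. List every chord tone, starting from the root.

B-flat – D – F – A-flat

B♭ dominant seventh: dominant seventh on B-flat.
root → B-flat
3rd (major 3rd) → D
5th (perfect 5th) → F
7th (minor 7th) → A-flat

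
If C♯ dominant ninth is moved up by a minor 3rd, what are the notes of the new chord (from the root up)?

C# up a minor 3rd → E. New chord: E dominant ninth.
E — root
G# — major 3rd
B — perfect 5th
D — minor 7th
F# — major 9th

E – G# – B – D – F#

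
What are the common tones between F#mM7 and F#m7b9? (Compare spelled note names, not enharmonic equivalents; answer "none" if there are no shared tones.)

F# – A – C#

F#mM7 = F#, A, C#, E#.
F#m7b9 = F#, A, C#, E, G.
Shared: F#, A, C#.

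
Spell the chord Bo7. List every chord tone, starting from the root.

B D F Ab

Root B, quality diminished seventh:
root → B
3rd (minor 3rd) → D
5th (diminished 5th) → F
7th (diminished 7th) → Ab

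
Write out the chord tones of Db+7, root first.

Db+7: augmented seventh on Db.
Root: Db
Major 3rd (3rd): F
Augmented 5th (5th): A
Minor 7th (7th): Cb

Db F A Cb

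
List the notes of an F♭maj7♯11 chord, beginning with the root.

Root Fb, quality major seventh sharp eleven:
Root: Fb
Major 3rd (3rd): Ab
Perfect 5th (5th): Cb
Major 7th (7th): Eb
Augmented 11th (11th): Bb

Fb – Ab – Cb – Eb – Bb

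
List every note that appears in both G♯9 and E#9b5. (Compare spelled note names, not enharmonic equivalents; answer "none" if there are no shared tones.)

G♯9 = G#, B#, D#, F#, A#.
E#9b5 = E#, G##, B, D#, F##.
Shared: D#.

D#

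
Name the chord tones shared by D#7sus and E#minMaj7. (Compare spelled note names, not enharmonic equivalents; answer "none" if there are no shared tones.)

D#7sus = D#, G#, A#, C#.
E#minMaj7 = E#, G#, B#, D##.
Shared: G#.

G#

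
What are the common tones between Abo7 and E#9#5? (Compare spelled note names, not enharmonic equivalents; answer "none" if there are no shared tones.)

Abo7: Ab Cb Ebb Gbb
E#9#5: E# G## B## D# F##
Common to both → none.

none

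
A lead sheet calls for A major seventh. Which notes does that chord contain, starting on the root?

A – C♯ – E – G♯

Root A, quality major seventh:
root → A
3rd (major 3rd) → C♯
5th (perfect 5th) → E
7th (major 7th) → G♯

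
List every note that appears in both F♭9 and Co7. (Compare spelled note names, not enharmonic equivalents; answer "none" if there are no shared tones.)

F♭9 = Fb, Ab, Cb, Ebb, Gb.
Co7 = C, Eb, Gb, Bbb.
Shared: Gb.

Gb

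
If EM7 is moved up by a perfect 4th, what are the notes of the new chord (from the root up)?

A perfect 4th up from E is A, so the new chord is A major seventh.
A — root
C# — major 3rd
E — perfect 5th
G# — major 7th

A – C# – E – G#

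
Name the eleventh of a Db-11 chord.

Gb

Db-11 is built on Db; its 11th is a perfect 11th above the root.
A fourth above D uses the letter G, and the perfect 11th above Db is Gb.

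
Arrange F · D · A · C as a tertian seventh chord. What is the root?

D

Arranged so that each adjacent pair is a third by letter name: D – F – A – C.
The bottom of that stack, D, is the root (this is D minor seventh).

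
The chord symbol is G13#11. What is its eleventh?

C#

G13#11 is built on G; its 11th is an augmented 11th above the root.
A fourth above G uses the letter C, and the augmented 11th above G is C#.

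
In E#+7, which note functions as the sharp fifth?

Root of E#+7 = E♯. The 5th is an augmented 5th: E♯ up an augmented 5th → B𝄪.

B𝄪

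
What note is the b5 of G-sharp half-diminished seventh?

D

Root of G-sharp half-diminished seventh = G-sharp. The 5th is a diminished 5th: G-sharp up a diminished 5th → D.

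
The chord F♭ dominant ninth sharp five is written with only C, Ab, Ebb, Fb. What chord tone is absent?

Gb

The full F♭ dominant ninth sharp five chord is Fb, Ab, C, Ebb, Gb.
Comparing with the voicing, the major 9th (9th) — Gb — is absent.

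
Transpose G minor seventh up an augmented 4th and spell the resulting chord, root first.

C-sharp, E, G-sharp, B

Transposed root: G → C-sharp (augmented 4th up). So we spell C-sharp minor seventh:
- root: C-sharp
- minor 3rd: E
- perfect 5th: G-sharp
- minor 7th: B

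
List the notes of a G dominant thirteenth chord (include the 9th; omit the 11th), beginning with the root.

G dominant thirteenth is a dominant thirteenth built on G.
- root: G
- major 3rd: B
- perfect 5th: D
- minor 7th: F
- major 9th: A
- major 13th: E

G, B, D, F, A, E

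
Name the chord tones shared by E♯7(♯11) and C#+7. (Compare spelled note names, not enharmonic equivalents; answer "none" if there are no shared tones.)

E#, G##

E♯7(♯11) = E#, G##, B#, D#, A##.
C#+7 = C#, E#, G##, B.
Shared: E#, G##.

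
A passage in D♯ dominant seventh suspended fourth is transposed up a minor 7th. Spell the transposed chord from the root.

D-sharp up a minor 7th → C-sharp. New chord: C-sharp dominant seventh suspended fourth.
Root: C-sharp
Perfect 4th (4th): F-sharp
Perfect 5th (5th): G-sharp
Minor 7th (7th): B

C-sharp  F-sharp  G-sharp  B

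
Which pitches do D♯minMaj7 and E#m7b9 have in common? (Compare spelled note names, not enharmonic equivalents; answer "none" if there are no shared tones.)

D# – F#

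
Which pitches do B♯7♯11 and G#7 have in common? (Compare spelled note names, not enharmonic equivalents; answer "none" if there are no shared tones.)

B♯7♯11 = B#, D##, F##, A#, E##.
G#7 = G#, B#, D#, F#.
Shared: B#.

B#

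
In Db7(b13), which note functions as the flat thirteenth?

Bbb

Db7(b13) is built on Db; its 13th is a minor 13th above the root.
A sixth above D uses the letter B, and the minor 13th above Db is Bbb.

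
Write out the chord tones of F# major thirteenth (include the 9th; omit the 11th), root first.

F-sharp – A-sharp – C-sharp – E-sharp – G-sharp – D-sharp

F# major thirteenth: major thirteenth on F-sharp.
Root: F-sharp
Major 3rd (3rd): A-sharp
Perfect 5th (5th): C-sharp
Major 7th (7th): E-sharp
Major 9th (9th): G-sharp
Major 13th (13th): D-sharp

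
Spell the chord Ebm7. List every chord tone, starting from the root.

Eb, Gb, Bb, Db

Ebm7: minor seventh on Eb.
- root: Eb
- minor 3rd: Gb
- perfect 5th: Bb
- minor 7th: Db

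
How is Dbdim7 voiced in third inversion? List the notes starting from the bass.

Cbb – Db – Fb – Abb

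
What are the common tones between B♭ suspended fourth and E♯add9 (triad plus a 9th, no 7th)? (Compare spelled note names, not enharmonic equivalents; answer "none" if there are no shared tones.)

B♭ suspended fourth: Bb Eb F
E♯add9: E# G## B# F##
Common to both → none.

none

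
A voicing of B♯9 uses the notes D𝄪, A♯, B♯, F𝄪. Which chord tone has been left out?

C𝄪

The full B♯9 chord is B♯, D𝄪, F𝄪, A♯, C𝄪.
Comparing with the voicing, the major 9th (9th) — C𝄪 — is absent.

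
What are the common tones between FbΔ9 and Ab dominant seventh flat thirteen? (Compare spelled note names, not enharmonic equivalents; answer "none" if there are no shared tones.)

F♭, A♭, E♭, G♭

FbΔ9: F♭ A♭ C♭ E♭ G♭
Ab dominant seventh flat thirteen: A♭ C E♭ G♭ F♭
Common to both → F♭, A♭, E♭, G♭.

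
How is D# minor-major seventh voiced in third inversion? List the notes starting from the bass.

C##  D#  F#  A#

D# minor-major seventh = D#–F#–A#–C##; third inversion → seventh (C##) lowest.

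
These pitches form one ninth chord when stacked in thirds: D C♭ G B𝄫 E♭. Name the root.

C♭

Arranged so that each adjacent pair is a third by letter name: C♭ – E♭ – G – B𝄫 – D.
The bottom of that stack, C♭, is the root (this is C♭ dominant seventh sharp nine sharp five).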